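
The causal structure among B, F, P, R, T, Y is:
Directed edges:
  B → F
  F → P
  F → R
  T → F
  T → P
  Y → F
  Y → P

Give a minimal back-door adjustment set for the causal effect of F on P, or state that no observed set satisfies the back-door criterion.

desc(F)\{F}={P,R}; candidates ⊆ {B,T,Y}.
size 0: {}; under {} F still reaches {B,P,T,Y} ∋ P.
size 1: {B}, {T}, {Y}; under {B} F still reaches {P,T,Y} ∋ P.
{T,Y}: F⊥P given {T,Y} in G with F→· removed — back-door holds.

F→P: minimal back-door set {T, Y}.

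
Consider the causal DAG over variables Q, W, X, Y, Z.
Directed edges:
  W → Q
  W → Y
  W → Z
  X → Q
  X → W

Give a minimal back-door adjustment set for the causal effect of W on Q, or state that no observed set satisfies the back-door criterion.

W→Q: minimal back-door set {X}.

desc(W)\{W}={Q,Y,Z}; candidates ⊆ {X}.
size 0: {}; under {} W still reaches {Q,X} ∋ Q.
{X}: W⊥Q given {X} in G with W→· removed — back-door holds.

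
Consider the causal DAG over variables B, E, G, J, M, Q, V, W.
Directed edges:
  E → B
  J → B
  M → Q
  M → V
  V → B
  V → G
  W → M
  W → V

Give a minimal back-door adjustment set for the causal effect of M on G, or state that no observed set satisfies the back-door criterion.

desc(M)\{M}={B,G,Q,V}; candidates ⊆ {E,J,W}.
size 0: {}; under {} M still reaches {B,G,V,W} ∋ G.
{W}: M⊥G given {W} in G with M→· removed — back-door holds.

M→G: minimal back-door set {W}.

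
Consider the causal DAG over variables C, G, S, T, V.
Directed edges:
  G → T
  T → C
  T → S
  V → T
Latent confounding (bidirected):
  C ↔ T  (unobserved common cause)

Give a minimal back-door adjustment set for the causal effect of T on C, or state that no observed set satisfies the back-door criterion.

desc(T)\{T}={C,S}; candidates ⊆ {G,V}.
T↔C: latent back-door arc(s) into T.
size 0: {}; under {} T still reaches {C,G,V} ∋ C.
size 1: {G}, {V}; under {G} T still reaches {C,V} ∋ C.
size 2: {G,V}; under {G,V} T still reaches {C} ∋ C.
T↔C cannot be blocked by any observed set — no back-door set.

T→C: no observed back-door set.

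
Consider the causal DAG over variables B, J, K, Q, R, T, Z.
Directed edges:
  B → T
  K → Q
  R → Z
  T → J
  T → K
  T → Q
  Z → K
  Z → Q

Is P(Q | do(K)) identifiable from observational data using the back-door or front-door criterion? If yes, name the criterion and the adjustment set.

P(Q|do(K)): backdoor, adjust for {T, Z}.

desc(K)\{K}={Q}; candidates ⊆ {B,J,R,T,Z}.
size 0: {}; under {} K still reaches {B,J,Q,R,T,Z} ∋ Q.
size 1: {B}, {J}, {R} …(+2); under {B} K still reaches {J,Q,R,T,Z} ∋ Q.
{T,Z}: K⊥Q given {T,Z} in G with K→· removed — back-door holds.
P(Q|do(K)) = Σ_{T,Z} P(Q|K,T,Z)·P(T,Z).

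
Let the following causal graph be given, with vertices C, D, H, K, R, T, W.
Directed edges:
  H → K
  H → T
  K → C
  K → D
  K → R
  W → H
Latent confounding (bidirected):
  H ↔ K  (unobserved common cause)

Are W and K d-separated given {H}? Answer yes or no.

Bayes-Ball from W | {H} reaches {C,D,K,R}.
K ∈ reach(W|{H}) ⇒ W ⊥̸ K | {H}.

No — W and K are d-connected given {H}.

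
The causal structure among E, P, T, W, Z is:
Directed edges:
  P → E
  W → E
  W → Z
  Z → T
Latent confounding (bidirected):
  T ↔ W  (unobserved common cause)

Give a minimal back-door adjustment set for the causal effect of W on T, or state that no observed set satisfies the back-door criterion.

W→T: no observed back-door set.

desc(W)\{W}={E,T,Z}; candidates ⊆ {P}.
W↔T: latent back-door arc(s) into W.
size 0: {}; under {} W still reaches {T} ∋ T.
size 1: {P}; under {P} W still reaches {T} ∋ T.
W↔T cannot be blocked by any observed set — no back-door set.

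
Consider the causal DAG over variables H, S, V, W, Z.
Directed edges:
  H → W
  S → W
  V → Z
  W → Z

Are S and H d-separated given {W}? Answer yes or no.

No — S and H are d-connected given {W}.

Bayes-Ball from S | {W} reaches {H}.
H ∈ reach(S|{W}) ⇒ S ⊥̸ H | {W}.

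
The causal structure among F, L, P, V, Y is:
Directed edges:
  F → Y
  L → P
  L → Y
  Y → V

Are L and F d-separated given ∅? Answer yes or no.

Bayes-Ball from L | ∅ reaches {P,V,Y}.
F ∉ reach(L|∅) ⇒ L ⊥ F | ∅.

Yes — L ⊥ F | ∅.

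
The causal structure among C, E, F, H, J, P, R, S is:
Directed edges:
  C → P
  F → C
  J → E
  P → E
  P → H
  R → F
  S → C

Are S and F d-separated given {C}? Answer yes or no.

Bayes-Ball from S | {C} reaches {F,R}.
F ∈ reach(S|{C}) ⇒ S ⊥̸ F | {C}.

No — S and F are d-connected given {C}.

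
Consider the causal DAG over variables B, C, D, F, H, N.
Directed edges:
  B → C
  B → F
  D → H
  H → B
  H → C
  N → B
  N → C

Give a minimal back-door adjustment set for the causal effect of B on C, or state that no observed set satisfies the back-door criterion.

B→C: minimal back-door set {H, N}.

desc(B)\{B}={C,F}; candidates ⊆ {D,H,N}.
size 0: {}; under {} B still reaches {C,D,H,N} ∋ C.
size 1: {D}, {H}, {N}; under {D} B still reaches {C,H,N} ∋ C.
{H,N}: B⊥C given {H,N} in G with B→· removed — back-door holds.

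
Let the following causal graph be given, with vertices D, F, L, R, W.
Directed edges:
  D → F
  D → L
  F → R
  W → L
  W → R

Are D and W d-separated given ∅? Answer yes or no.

Yes — D ⊥ W | ∅.

Bayes-Ball from D | ∅ reaches {F,L,R}.
W ∉ reach(D|∅) ⇒ D ⊥ W | ∅.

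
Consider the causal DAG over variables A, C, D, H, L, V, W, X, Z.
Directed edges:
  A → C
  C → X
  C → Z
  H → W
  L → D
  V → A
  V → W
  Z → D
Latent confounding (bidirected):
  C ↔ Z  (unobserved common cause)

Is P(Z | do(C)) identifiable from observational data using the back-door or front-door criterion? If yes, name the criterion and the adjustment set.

desc(C)\{C}={D,X,Z}; candidates ⊆ {A,H,L,V,W}.
C↔Z: latent back-door arc(s) into C.
size 0: {}; under {} C still reaches {A,D,V,W,Z} ∋ Z.
size 1: {A}, {H}, {L} …(+2); under {A} C still reaches {D,Z} ∋ Z.
size 2: {A,H}, {A,L}, {A,V} …(+7); under {A,H} C still reaches {D,Z} ∋ Z.
C↔Z cannot be blocked by any observed set — no back-door set.
No mediator lies on a directed C→…→Z path.
Neither criterion identifies P(Z|do(C)) in this graph.

P(Z|do(C)): not identifiable (no BD/FD set).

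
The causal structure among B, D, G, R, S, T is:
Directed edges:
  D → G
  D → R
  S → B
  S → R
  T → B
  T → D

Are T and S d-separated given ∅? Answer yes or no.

Yes — T ⊥ S | ∅.

Bayes-Ball from T | ∅ reaches {B,D,G,R}.
S ∉ reach(T|∅) ⇒ T ⊥ S | ∅.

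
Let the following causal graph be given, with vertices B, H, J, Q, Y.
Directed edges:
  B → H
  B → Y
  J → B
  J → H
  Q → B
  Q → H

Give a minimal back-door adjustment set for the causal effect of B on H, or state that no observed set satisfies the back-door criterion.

B→H: minimal back-door set {J, Q}.

desc(B)\{B}={H,Y}; candidates ⊆ {J,Q}.
size 0: {}; under {} B still reaches {H,J,Q} ∋ H.
size 1: {J}, {Q}; under {J} B still reaches {H,Q} ∋ H.
{J,Q}: B⊥H given {J,Q} in G with B→· removed — back-door holds.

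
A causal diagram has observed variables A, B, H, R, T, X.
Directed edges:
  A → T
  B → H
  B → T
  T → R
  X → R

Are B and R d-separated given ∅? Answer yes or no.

Bayes-Ball from B | ∅ reaches {H,R,T}.
R ∈ reach(B|∅) ⇒ B ⊥̸ R | ∅.

No — B and R are d-connected given ∅.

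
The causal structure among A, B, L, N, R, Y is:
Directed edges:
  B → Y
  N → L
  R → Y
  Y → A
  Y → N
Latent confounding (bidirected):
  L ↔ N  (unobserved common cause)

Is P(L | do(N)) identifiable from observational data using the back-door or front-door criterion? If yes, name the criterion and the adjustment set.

desc(N)\{N}={L}; candidates ⊆ {A,B,R,Y}.
N↔L: latent back-door arc(s) into N.
size 0: {}; under {} N still reaches {A,B,L,R,Y} ∋ L.
size 1: {A}, {B}, {R} …(+1); under {A} N still reaches {B,L,R,Y} ∋ L.
size 2: {A,B}, {A,R}, {A,Y} …(+3); under {A,B} N still reaches {L,R,Y} ∋ L.
N↔L cannot be blocked by any observed set — no back-door set.
No mediator lies on a directed N→…→L path.
Neither criterion identifies P(L|do(N)) in this graph.

P(L|do(N)): not identifiable (no BD/FD set).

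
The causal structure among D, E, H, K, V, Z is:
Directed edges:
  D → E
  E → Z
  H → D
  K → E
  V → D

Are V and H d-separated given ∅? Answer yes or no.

Yes — V ⊥ H | ∅.

Bayes-Ball from V | ∅ reaches {D,E,Z}.
H ∉ reach(V|∅) ⇒ V ⊥ H | ∅.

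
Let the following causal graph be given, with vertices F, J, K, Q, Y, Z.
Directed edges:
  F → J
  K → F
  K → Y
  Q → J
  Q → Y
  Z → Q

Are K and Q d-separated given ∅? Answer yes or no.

Bayes-Ball from K | ∅ reaches {F,J,Y}.
Q ∉ reach(K|∅) ⇒ K ⊥ Q | ∅.

Yes — K ⊥ Q | ∅.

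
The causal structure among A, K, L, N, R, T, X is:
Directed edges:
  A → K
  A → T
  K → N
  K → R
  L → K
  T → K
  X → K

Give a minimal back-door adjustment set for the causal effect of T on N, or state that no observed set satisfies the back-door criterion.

T→N: minimal back-door set {A}.

desc(T)\{T}={K,N,R}; candidates ⊆ {A,L,X}.
size 0: {}; under {} T still reaches {A,K,N,R} ∋ N.
{A}: T⊥N given {A} in G with T→· removed — back-door holds.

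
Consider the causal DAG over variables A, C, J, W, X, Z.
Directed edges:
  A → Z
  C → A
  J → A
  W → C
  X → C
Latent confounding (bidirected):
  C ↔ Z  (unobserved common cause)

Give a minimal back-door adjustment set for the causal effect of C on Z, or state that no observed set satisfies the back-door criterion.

C→Z: no observed back-door set.

desc(C)\{C}={A,Z}; candidates ⊆ {J,W,X}.
C↔Z: latent back-door arc(s) into C.
size 0: {}; under {} C still reaches {W,X,Z} ∋ Z.
size 1: {J}, {W}, {X}; under {J} C still reaches {W,X,Z} ∋ Z.
size 2: {J,W}, {J,X}, {W,X}; under {J,W} C still reaches {X,Z} ∋ Z.
C↔Z cannot be blocked by any observed set — no back-door set.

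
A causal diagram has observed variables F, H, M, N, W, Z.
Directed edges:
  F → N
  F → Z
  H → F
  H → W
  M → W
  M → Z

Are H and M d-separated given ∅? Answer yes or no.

Bayes-Ball from H | ∅ reaches {F,N,W,Z}.
M ∉ reach(H|∅) ⇒ H ⊥ M | ∅.

Yes — H ⊥ M | ∅.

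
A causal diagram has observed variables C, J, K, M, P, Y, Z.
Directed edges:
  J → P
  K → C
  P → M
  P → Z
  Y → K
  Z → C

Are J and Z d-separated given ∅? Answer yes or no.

Bayes-Ball from J | ∅ reaches {C,M,P,Z}.
Z ∈ reach(J|∅) ⇒ J ⊥̸ Z | ∅.

No — J and Z are d-connected given ∅.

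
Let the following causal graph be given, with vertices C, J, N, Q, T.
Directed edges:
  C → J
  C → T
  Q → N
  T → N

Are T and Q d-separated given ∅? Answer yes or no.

Bayes-Ball from T | ∅ reaches {C,J,N}.
Q ∉ reach(T|∅) ⇒ T ⊥ Q | ∅.

Yes — T ⊥ Q | ∅.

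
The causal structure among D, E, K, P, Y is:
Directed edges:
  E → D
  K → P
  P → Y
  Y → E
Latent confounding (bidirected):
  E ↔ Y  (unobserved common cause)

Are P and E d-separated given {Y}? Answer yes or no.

Bayes-Ball from P | {Y} reaches {D,E,K}.
E ∈ reach(P|{Y}) ⇒ P ⊥̸ E | {Y}.

No — P and E are d-connected given {Y}.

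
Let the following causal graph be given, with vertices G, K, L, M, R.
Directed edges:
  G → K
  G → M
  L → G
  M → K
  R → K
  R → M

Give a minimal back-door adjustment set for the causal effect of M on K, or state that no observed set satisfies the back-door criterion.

desc(M)\{M}={K}; candidates ⊆ {G,L,R}.
size 0: {}; under {} M still reaches {G,K,L,R} ∋ K.
size 1: {G}, {L}, {R}; under {G} M still reaches {K,R} ∋ K.
{G,R}: M⊥K given {G,R} in G with M→· removed — back-door holds.

M→K: minimal back-door set {G, R}.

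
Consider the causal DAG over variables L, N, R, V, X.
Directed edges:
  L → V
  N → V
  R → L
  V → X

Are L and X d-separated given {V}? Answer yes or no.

Yes — L ⊥ X | {V}.

Bayes-Ball from L | {V} reaches {N,R}.
X ∉ reach(L|{V}) ⇒ L ⊥ X | {V}.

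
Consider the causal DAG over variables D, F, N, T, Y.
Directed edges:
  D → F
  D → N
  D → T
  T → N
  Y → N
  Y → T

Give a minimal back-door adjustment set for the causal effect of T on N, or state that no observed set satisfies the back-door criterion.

T→N: minimal back-door set {D, Y}.

desc(T)\{T}={N}; candidates ⊆ {D,F,Y}.
size 0: {}; under {} T still reaches {D,F,N,Y} ∋ N.
size 1: {D}, {F}, {Y}; under {D} T still reaches {N,Y} ∋ N.
{D,Y}: T⊥N given {D,Y} in G with T→· removed — back-door holds.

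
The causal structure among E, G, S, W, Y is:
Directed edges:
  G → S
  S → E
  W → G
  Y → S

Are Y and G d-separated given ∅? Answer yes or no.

Yes — Y ⊥ G | ∅.

Bayes-Ball from Y | ∅ reaches {E,S}.
G ∉ reach(Y|∅) ⇒ Y ⊥ G | ∅.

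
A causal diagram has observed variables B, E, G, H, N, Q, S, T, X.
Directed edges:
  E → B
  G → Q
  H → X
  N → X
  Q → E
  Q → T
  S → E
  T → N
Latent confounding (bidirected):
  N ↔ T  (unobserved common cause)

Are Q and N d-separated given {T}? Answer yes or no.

Bayes-Ball from Q | {T} reaches {B,E,G,N,X}.
N ∈ reach(Q|{T}) ⇒ Q ⊥̸ N | {T}.

No — Q and N are d-connected given {T}.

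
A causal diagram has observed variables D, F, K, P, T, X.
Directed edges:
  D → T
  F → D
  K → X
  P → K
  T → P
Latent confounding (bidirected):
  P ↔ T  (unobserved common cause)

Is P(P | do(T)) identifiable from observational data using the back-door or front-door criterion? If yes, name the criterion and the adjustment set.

desc(T)\{T}={K,P,X}; candidates ⊆ {D,F}.
T↔P: latent back-door arc(s) into T.
size 0: {}; under {} T still reaches {D,F,K,P,X} ∋ P.
size 1: {D}, {F}; under {D} T still reaches {K,P,X} ∋ P.
size 2: {D,F}; under {D,F} T still reaches {K,P,X} ∋ P.
T↔P cannot be blocked by any observed set — no back-door set.
No mediator lies on a directed T→…→P path.
Neither criterion identifies P(P|do(T)) in this graph.

P(P|do(T)): not identifiable (no BD/FD set).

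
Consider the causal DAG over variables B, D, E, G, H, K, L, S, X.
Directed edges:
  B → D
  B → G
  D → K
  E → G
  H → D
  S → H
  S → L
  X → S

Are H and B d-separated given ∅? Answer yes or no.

Yes — H ⊥ B | ∅.

Bayes-Ball from H | ∅ reaches {D,K,L,S,X}.
B ∉ reach(H|∅) ⇒ H ⊥ B | ∅.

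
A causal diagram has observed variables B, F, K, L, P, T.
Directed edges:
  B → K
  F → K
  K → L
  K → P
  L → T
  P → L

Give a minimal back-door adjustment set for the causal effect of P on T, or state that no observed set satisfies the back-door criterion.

desc(P)\{P}={L,T}; candidates ⊆ {B,F,K}.
size 0: {}; under {} P still reaches {B,F,K,L,T} ∋ T.
{K}: P⊥T given {K} in G with P→· removed — back-door holds.

P→T: minimal back-door set {K}.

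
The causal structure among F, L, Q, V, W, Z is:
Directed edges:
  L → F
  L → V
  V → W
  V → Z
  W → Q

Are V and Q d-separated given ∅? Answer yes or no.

Bayes-Ball from V | ∅ reaches {F,L,Q,W,Z}.
Q ∈ reach(V|∅) ⇒ V ⊥̸ Q | ∅.

No — V and Q are d-connected given ∅.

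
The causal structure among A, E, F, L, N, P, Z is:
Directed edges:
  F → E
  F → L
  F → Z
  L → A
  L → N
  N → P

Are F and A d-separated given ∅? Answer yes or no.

No — F and A are d-connected given ∅.

Bayes-Ball from F | ∅ reaches {A,E,L,N,P,Z}.
A ∈ reach(F|∅) ⇒ F ⊥̸ A | ∅.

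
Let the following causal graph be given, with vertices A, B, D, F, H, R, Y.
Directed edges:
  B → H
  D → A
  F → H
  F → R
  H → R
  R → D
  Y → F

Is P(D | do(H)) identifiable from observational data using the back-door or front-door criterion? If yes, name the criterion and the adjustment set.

desc(H)\{H}={A,D,R}; candidates ⊆ {B,F,Y}.
size 0: {}; under {} H still reaches {A,B,D,F,R,Y} ∋ D.
{F}: H⊥D given {F} in G with H→· removed — back-door holds.
P(D|do(H)) = Σ_{F} P(D|H,F)·P(F).

P(D|do(H)): backdoor, adjust for {F}.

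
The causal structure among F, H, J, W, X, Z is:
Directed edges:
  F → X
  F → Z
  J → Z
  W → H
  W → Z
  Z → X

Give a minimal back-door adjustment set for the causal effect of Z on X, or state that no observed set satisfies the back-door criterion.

desc(Z)\{Z}={X}; candidates ⊆ {F,H,J,W}.
size 0: {}; under {} Z still reaches {F,H,J,W,X} ∋ X.
{F}: Z⊥X given {F} in G with Z→· removed — back-door holds.

Z→X: minimal back-door set {F}.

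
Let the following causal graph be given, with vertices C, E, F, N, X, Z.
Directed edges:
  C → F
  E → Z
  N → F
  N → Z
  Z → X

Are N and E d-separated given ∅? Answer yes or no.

Bayes-Ball from N | ∅ reaches {F,X,Z}.
E ∉ reach(N|∅) ⇒ N ⊥ E | ∅.

Yes — N ⊥ E | ∅.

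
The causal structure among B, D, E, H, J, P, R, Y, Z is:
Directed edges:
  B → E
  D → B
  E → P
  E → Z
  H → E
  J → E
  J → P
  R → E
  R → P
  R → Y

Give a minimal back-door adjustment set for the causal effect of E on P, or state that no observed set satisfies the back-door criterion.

E→P: minimal back-door set {J, R}.

desc(E)\{E}={P,Z}; candidates ⊆ {B,D,H,J,R,Y}.
size 0: {}; under {} E still reaches {B,D,H,J,P,R,Y} ∋ P.
size 1: {B}, {D}, {H} …(+3); under {B} E still reaches {H,J,P,R,Y} ∋ P.
{J,R}: E⊥P given {J,R} in G with E→· removed — back-door holds.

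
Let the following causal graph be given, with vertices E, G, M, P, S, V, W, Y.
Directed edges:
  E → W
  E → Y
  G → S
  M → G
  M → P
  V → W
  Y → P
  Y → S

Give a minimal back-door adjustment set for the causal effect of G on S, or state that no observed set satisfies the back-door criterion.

desc(G)\{G}={S}; candidates ⊆ {E,M,P,V,W,Y}.
∅: G⊥S given ∅ in G with G→· removed — back-door holds.

G→S: minimal back-door set ∅.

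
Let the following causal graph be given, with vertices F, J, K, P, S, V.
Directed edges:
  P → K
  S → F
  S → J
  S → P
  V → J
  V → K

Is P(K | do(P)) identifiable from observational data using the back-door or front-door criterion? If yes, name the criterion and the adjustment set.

desc(P)\{P}={K}; candidates ⊆ {F,J,S,V}.
∅: P⊥K given ∅ in G with P→· removed — back-door holds.
P(K|do(P)) = P(K|P) — no adjustment needed.

P(K|do(P)): backdoor, adjust for ∅.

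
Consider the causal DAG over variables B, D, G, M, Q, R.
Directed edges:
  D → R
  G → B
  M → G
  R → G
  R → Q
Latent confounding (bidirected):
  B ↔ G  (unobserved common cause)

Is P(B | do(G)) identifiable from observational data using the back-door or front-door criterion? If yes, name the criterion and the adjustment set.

P(B|do(G)): not identifiable (no BD/FD set).

desc(G)\{G}={B}; candidates ⊆ {D,M,Q,R}.
G↔B: latent back-door arc(s) into G.
size 0: {}; under {} G still reaches {B,D,M,Q,R} ∋ B.
size 1: {D}, {M}, {Q} …(+1); under {D} G still reaches {B,M,Q,R} ∋ B.
size 2: {D,M}, {D,Q}, {D,R} …(+3); under {D,M} G still reaches {B,Q,R} ∋ B.
G↔B cannot be blocked by any observed set — no back-door set.
No mediator lies on a directed G→…→B path.
Neither criterion identifies P(B|do(G)) in this graph.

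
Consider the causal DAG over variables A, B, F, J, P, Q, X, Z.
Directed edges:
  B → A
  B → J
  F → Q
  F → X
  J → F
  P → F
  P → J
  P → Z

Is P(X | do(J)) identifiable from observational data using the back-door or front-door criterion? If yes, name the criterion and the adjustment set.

P(X|do(J)): backdoor, adjust for {P}.

desc(J)\{J}={F,Q,X}; candidates ⊆ {A,B,P,Z}.
size 0: {}; under {} J still reaches {A,B,F,P,Q,X,Z} ∋ X.
{P}: J⊥X given {P} in G with J→· removed — back-door holds.
P(X|do(J)) = Σ_{P} P(X|J,P)·P(P).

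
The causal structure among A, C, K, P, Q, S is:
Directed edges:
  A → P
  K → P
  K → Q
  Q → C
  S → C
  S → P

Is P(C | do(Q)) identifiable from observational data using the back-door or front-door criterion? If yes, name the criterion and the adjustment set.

P(C|do(Q)): backdoor, adjust for ∅.

desc(Q)\{Q}={C}; candidates ⊆ {A,K,P,S}.
∅: Q⊥C given ∅ in G with Q→· removed — back-door holds.
P(C|do(Q)) = P(C|Q) — no adjustment needed.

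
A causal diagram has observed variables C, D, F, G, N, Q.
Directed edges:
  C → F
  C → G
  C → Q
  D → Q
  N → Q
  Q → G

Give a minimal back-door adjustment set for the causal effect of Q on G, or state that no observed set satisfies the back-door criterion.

Q→G: minimal back-door set {C}.

desc(Q)\{Q}={G}; candidates ⊆ {C,D,F,N}.
size 0: {}; under {} Q still reaches {C,D,F,G,N} ∋ G.
{C}: Q⊥G given {C} in G with Q→· removed — back-door holds.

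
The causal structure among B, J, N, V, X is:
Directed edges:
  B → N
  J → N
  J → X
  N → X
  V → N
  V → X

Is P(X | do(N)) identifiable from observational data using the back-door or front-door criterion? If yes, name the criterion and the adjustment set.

P(X|do(N)): backdoor, adjust for {J, V}.

desc(N)\{N}={X}; candidates ⊆ {B,J,V}.
size 0: {}; under {} N still reaches {B,J,V,X} ∋ X.
size 1: {B}, {J}, {V}; under {B} N still reaches {J,V,X} ∋ X.
{J,V}: N⊥X given {J,V} in G with N→· removed — back-door holds.
P(X|do(N)) = Σ_{J,V} P(X|N,J,V)·P(J,V).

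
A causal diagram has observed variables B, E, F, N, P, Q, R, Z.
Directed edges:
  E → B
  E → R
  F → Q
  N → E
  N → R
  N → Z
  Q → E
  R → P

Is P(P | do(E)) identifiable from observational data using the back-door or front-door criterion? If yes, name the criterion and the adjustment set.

desc(E)\{E}={B,P,R}; candidates ⊆ {F,N,Q,Z}.
size 0: {}; under {} E still reaches {F,N,P,Q,R,Z} ∋ P.
{N}: E⊥P given {N} in G with E→· removed — back-door holds.
P(P|do(E)) = Σ_{N} P(P|E,N)·P(N).

P(P|do(E)): backdoor, adjust for {N}.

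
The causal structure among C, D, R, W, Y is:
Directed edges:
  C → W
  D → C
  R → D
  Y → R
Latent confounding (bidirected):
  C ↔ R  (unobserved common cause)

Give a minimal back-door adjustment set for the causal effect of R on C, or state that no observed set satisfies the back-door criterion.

R→C: no observed back-door set.

desc(R)\{R}={C,D,W}; candidates ⊆ {Y}.
R↔C: latent back-door arc(s) into R.
size 0: {}; under {} R still reaches {C,W,Y} ∋ C.
size 1: {Y}; under {Y} R still reaches {C,W} ∋ C.
R↔C cannot be blocked by any observed set — no back-door set.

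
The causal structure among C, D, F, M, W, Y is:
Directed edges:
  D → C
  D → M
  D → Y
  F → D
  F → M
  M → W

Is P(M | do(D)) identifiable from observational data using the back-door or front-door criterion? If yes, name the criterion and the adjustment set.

desc(D)\{D}={C,M,W,Y}; candidates ⊆ {F}.
size 0: {}; under {} D still reaches {F,M,W} ∋ M.
{F}: D⊥M given {F} in G with D→· removed — back-door holds.
P(M|do(D)) = Σ_{F} P(M|D,F)·P(F).

P(M|do(D)): backdoor, adjust for {F}.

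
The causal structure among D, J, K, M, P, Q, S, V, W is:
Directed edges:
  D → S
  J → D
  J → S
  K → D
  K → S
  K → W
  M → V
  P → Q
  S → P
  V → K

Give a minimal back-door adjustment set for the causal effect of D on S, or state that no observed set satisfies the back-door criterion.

D→S: minimal back-door set {J, K}.

desc(D)\{D}={P,Q,S}; candidates ⊆ {J,K,M,V,W}.
size 0: {}; under {} D still reaches {J,K,M,P,Q,S,V,W} ∋ S.
size 1: {J}, {K}, {M} …(+2); under {J} D still reaches {K,M,P,Q,S,V,W} ∋ S.
{J,K}: D⊥S given {J,K} in G with D→· removed — back-door holds.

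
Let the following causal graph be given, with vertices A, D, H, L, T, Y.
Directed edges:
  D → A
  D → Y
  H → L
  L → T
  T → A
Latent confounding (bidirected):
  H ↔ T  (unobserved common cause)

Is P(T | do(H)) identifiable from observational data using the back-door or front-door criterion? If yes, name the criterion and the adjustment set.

P(T|do(H)): frontdoor, adjust for {L}.

desc(H)\{H}={A,L,T}; candidates ⊆ {D,Y}.
H↔T: latent back-door arc(s) into H.
size 0: {}; under {} H still reaches {A,T} ∋ T.
size 1: {D}, {Y}; under {D} H still reaches {A,T} ∋ T.
size 2: {D,Y}; under {D,Y} H still reaches {A,T} ∋ T.
H↔T cannot be blocked by any observed set — no back-door set.
{L}: (i) intercepts every directed H→T path; (ii) no back-door H→{L}; (iii) {H} blocks every back-door {L}→T. Front-door holds.
P(T|do(H)) = Σ_{L} P(L|H) Σ_{H'} P(T|L,H')P(H').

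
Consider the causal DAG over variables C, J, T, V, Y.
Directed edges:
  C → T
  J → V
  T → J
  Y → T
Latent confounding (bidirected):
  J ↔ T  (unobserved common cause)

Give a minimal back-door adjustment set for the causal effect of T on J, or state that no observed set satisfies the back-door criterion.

T→J: no observed back-door set.

desc(T)\{T}={J,V}; candidates ⊆ {C,Y}.
T↔J: latent back-door arc(s) into T.
size 0: {}; under {} T still reaches {C,J,V,Y} ∋ J.
size 1: {C}, {Y}; under {C} T still reaches {J,V,Y} ∋ J.
size 2: {C,Y}; under {C,Y} T still reaches {J,V} ∋ J.
T↔J cannot be blocked by any observed set — no back-door set.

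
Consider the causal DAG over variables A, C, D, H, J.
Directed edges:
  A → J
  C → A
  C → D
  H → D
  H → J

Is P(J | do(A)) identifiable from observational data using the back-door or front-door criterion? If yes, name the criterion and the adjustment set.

P(J|do(A)): backdoor, adjust for ∅.

desc(A)\{A}={J}; candidates ⊆ {C,D,H}.
∅: A⊥J given ∅ in G with A→· removed — back-door holds.
P(J|do(A)) = P(J|A) — no adjustment needed.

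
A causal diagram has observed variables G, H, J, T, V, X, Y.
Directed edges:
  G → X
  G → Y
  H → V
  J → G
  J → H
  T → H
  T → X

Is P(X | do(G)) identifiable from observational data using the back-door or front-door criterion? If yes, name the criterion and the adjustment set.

P(X|do(G)): backdoor, adjust for ∅.

desc(G)\{G}={X,Y}; candidates ⊆ {H,J,T,V}.
∅: G⊥X given ∅ in G with G→· removed — back-door holds.
P(X|do(G)) = P(X|G) — no adjustment needed.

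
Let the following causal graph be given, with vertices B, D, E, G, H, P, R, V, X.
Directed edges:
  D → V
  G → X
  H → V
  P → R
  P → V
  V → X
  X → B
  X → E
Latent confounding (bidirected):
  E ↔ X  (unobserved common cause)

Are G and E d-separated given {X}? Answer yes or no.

No — G and E are d-connected given {X}.

Bayes-Ball from G | {X} reaches {D,E,H,P,R,V}.
E ∈ reach(G|{X}) ⇒ G ⊥̸ E | {X}.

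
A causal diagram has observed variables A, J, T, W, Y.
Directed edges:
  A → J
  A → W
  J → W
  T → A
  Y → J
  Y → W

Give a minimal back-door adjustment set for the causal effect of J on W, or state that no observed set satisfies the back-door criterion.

desc(J)\{J}={W}; candidates ⊆ {A,T,Y}.
size 0: {}; under {} J still reaches {A,T,W,Y} ∋ W.
size 1: {A}, {T}, {Y}; under {A} J still reaches {W,Y} ∋ W.
{A,Y}: J⊥W given {A,Y} in G with J→· removed — back-door holds.

J→W: minimal back-door set {A, Y}.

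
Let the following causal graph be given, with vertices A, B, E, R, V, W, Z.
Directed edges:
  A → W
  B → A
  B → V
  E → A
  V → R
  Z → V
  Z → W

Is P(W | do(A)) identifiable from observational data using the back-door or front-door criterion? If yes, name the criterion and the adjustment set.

P(W|do(A)): backdoor, adjust for ∅.

desc(A)\{A}={W}; candidates ⊆ {B,E,R,V,Z}.
∅: A⊥W given ∅ in G with A→· removed — back-door holds.
P(W|do(A)) = P(W|A) — no adjustment needed.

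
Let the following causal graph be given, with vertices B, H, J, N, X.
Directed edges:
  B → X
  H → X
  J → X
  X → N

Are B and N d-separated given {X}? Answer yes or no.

Bayes-Ball from B | {X} reaches {H,J}.
N ∉ reach(B|{X}) ⇒ B ⊥ N | {X}.

Yes — B ⊥ N | {X}.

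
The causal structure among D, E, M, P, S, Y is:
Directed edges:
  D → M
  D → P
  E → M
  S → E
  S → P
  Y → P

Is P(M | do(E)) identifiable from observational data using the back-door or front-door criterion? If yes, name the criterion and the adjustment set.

desc(E)\{E}={M}; candidates ⊆ {D,P,S,Y}.
∅: E⊥M given ∅ in G with E→· removed — back-door holds.
P(M|do(E)) = P(M|E) — no adjustment needed.

P(M|do(E)): backdoor, adjust for ∅.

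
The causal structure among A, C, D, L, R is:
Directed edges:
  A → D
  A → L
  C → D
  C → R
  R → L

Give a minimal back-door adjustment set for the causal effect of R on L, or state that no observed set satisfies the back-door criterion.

R→L: minimal back-door set ∅.

desc(R)\{R}={L}; candidates ⊆ {A,C,D}.
∅: R⊥L given ∅ in G with R→· removed — back-door holds.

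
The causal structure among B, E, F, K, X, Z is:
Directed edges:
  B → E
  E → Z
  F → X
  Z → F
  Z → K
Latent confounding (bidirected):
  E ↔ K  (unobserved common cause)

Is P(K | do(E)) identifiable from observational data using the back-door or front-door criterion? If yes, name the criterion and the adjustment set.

P(K|do(E)): frontdoor, adjust for {Z}.

desc(E)\{E}={F,K,X,Z}; candidates ⊆ {B}.
E↔K: latent back-door arc(s) into E.
size 0: {}; under {} E still reaches {B,K} ∋ K.
size 1: {B}; under {B} E still reaches {K} ∋ K.
E↔K cannot be blocked by any observed set — no back-door set.
{Z}: (i) intercepts every directed E→K path; (ii) no back-door E→{Z}; (iii) {E} blocks every back-door {Z}→K. Front-door holds.
P(K|do(E)) = Σ_{Z} P(Z|E) Σ_{E'} P(K|Z,E')P(E').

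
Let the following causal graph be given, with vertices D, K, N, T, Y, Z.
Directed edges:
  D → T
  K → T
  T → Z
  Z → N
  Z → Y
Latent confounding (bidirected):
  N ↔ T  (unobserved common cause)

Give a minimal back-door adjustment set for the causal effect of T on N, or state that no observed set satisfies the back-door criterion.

T→N: no observed back-door set.

desc(T)\{T}={N,Y,Z}; candidates ⊆ {D,K}.
T↔N: latent back-door arc(s) into T.
size 0: {}; under {} T still reaches {D,K,N} ∋ N.
size 1: {D}, {K}; under {D} T still reaches {K,N} ∋ N.
size 2: {D,K}; under {D,K} T still reaches {N} ∋ N.
T↔N cannot be blocked by any observed set — no back-door set.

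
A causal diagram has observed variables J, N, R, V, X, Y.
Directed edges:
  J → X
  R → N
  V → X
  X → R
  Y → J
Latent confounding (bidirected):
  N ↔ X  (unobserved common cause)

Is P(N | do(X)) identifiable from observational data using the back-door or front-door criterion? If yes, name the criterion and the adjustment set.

desc(X)\{X}={N,R}; candidates ⊆ {J,V,Y}.
X↔N: latent back-door arc(s) into X.
size 0: {}; under {} X still reaches {J,N,V,Y} ∋ N.
size 1: {J}, {V}, {Y}; under {J} X still reaches {N,V} ∋ N.
size 2: {J,V}, {J,Y}, {V,Y}; under {J,V} X still reaches {N} ∋ N.
X↔N cannot be blocked by any observed set — no back-door set.
{R}: (i) intercepts every directed X→N path; (ii) no back-door X→{R}; (iii) {X} blocks every back-door {R}→N. Front-door holds.
P(N|do(X)) = Σ_{R} P(R|X) Σ_{X'} P(N|R,X')P(X').

P(N|do(X)): frontdoor, adjust for {R}.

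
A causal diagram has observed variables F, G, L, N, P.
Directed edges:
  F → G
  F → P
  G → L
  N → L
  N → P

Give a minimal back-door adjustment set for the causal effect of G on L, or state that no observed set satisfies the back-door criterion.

desc(G)\{G}={L}; candidates ⊆ {F,N,P}.
∅: G⊥L given ∅ in G with G→· removed — back-door holds.

G→L: minimal back-door set ∅.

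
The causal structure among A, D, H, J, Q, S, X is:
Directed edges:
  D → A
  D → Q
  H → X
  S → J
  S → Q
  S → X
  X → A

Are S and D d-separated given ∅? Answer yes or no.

Bayes-Ball from S | ∅ reaches {A,J,Q,X}.
D ∉ reach(S|∅) ⇒ S ⊥ D | ∅.

Yes — S ⊥ D | ∅.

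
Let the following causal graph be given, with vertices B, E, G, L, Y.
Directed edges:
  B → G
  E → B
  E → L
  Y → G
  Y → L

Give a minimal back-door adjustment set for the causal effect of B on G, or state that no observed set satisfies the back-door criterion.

B→G: minimal back-door set ∅.

desc(B)\{B}={G}; candidates ⊆ {E,L,Y}.
∅: B⊥G given ∅ in G with B→· removed — back-door holds.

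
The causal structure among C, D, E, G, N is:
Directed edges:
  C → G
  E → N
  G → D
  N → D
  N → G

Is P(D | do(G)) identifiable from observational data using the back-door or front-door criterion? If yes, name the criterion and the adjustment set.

desc(G)\{G}={D}; candidates ⊆ {C,E,N}.
size 0: {}; under {} G still reaches {C,D,E,N} ∋ D.
{N}: G⊥D given {N} in G with G→· removed — back-door holds.
P(D|do(G)) = Σ_{N} P(D|G,N)·P(N).

P(D|do(G)): backdoor, adjust for {N}.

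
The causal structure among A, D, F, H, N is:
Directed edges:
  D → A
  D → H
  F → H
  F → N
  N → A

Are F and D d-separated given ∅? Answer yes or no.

Yes — F ⊥ D | ∅.

Bayes-Ball from F | ∅ reaches {A,H,N}.
D ∉ reach(F|∅) ⇒ F ⊥ D | ∅.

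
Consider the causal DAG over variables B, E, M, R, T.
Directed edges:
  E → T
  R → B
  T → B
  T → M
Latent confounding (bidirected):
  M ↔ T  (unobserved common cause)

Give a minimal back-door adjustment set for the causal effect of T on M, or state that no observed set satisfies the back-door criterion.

T→M: no observed back-door set.

desc(T)\{T}={B,M}; candidates ⊆ {E,R}.
T↔M: latent back-door arc(s) into T.
size 0: {}; under {} T still reaches {E,M} ∋ M.
size 1: {E}, {R}; under {E} T still reaches {M} ∋ M.
size 2: {E,R}; under {E,R} T still reaches {M} ∋ M.
T↔M cannot be blocked by any observed set — no back-door set.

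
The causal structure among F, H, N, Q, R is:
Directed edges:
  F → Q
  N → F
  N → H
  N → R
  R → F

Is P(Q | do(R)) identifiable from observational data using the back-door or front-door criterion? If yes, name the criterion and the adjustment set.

P(Q|do(R)): backdoor, adjust for {N}.

desc(R)\{R}={F,Q}; candidates ⊆ {H,N}.
size 0: {}; under {} R still reaches {F,H,N,Q} ∋ Q.
{N}: R⊥Q given {N} in G with R→· removed — back-door holds.
P(Q|do(R)) = Σ_{N} P(Q|R,N)·P(N).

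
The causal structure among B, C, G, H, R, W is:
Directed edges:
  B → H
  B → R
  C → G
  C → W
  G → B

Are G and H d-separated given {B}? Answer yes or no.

Yes — G ⊥ H | {B}.

Bayes-Ball from G | {B} reaches {C,W}.
H ∉ reach(G|{B}) ⇒ G ⊥ H | {B}.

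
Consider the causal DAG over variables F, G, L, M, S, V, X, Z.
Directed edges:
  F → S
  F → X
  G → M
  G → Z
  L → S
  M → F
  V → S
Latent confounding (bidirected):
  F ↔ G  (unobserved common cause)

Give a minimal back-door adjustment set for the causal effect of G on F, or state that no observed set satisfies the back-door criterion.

G→F: no observed back-door set.

desc(G)\{G}={F,M,S,X,Z}; candidates ⊆ {L,V}.
G↔F: latent back-door arc(s) into G.
size 0: {}; under {} G still reaches {F,S,X} ∋ F.
size 1: {L}, {V}; under {L} G still reaches {F,S,X} ∋ F.
size 2: {L,V}; under {L,V} G still reaches {F,S,X} ∋ F.
G↔F cannot be blocked by any observed set — no back-door set.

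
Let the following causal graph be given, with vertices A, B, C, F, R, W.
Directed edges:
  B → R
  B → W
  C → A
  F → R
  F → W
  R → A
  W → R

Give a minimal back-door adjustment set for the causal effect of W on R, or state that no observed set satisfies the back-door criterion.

W→R: minimal back-door set {B, F}.

desc(W)\{W}={A,R}; candidates ⊆ {B,C,F}.
size 0: {}; under {} W still reaches {A,B,F,R} ∋ R.
size 1: {B}, {C}, {F}; under {B} W still reaches {A,F,R} ∋ R.
{B,F}: W⊥R given {B,F} in G with W→· removed — back-door holds.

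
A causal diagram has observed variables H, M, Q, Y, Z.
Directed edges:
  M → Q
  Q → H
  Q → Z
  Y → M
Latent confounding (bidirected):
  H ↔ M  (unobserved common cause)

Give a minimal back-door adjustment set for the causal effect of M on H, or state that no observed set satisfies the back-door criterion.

desc(M)\{M}={H,Q,Z}; candidates ⊆ {Y}.
M↔H: latent back-door arc(s) into M.
size 0: {}; under {} M still reaches {H,Y} ∋ H.
size 1: {Y}; under {Y} M still reaches {H} ∋ H.
M↔H cannot be blocked by any observed set — no back-door set.

M→H: no observed back-door set.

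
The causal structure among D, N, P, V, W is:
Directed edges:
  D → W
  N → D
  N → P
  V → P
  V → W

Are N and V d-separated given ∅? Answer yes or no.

Yes — N ⊥ V | ∅.

Bayes-Ball from N | ∅ reaches {D,P,W}.
V ∉ reach(N|∅) ⇒ N ⊥ V | ∅.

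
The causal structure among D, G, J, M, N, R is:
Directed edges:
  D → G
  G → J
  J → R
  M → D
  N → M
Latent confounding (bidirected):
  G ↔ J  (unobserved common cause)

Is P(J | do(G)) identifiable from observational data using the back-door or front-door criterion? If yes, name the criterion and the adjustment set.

desc(G)\{G}={J,R}; candidates ⊆ {D,M,N}.
G↔J: latent back-door arc(s) into G.
size 0: {}; under {} G still reaches {D,J,M,N,R} ∋ J.
size 1: {D}, {M}, {N}; under {D} G still reaches {J,R} ∋ J.
size 2: {D,M}, {D,N}, {M,N}; under {D,M} G still reaches {J,R} ∋ J.
G↔J cannot be blocked by any observed set — no back-door set.
No mediator lies on a directed G→…→J path.
Neither criterion identifies P(J|do(G)) in this graph.

P(J|do(G)): not identifiable (no BD/FD set).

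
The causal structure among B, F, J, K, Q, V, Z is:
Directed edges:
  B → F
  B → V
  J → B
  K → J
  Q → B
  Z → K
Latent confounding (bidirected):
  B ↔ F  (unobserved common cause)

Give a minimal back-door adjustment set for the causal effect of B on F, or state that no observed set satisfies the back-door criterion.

desc(B)\{B}={F,V}; candidates ⊆ {J,K,Q,Z}.
B↔F: latent back-door arc(s) into B.
size 0: {}; under {} B still reaches {F,J,K,Q,Z} ∋ F.
size 1: {J}, {K}, {Q} …(+1); under {J} B still reaches {F,Q} ∋ F.
size 2: {J,K}, {J,Q}, {J,Z} …(+3); under {J,K} B still reaches {F,Q} ∋ F.
B↔F cannot be blocked by any observed set — no back-door set.

B→F: no observed back-door set.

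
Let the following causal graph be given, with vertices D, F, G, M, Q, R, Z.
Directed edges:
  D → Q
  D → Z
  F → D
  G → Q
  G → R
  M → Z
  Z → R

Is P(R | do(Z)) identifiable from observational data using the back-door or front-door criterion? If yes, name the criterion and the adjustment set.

P(R|do(Z)): backdoor, adjust for ∅.

desc(Z)\{Z}={R}; candidates ⊆ {D,F,G,M,Q}.
∅: Z⊥R given ∅ in G with Z→· removed — back-door holds.
P(R|do(Z)) = P(R|Z) — no adjustment needed.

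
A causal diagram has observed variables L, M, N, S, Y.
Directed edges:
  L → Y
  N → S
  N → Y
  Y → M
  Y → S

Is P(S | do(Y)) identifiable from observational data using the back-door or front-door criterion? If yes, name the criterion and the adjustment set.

desc(Y)\{Y}={M,S}; candidates ⊆ {L,N}.
size 0: {}; under {} Y still reaches {L,N,S} ∋ S.
{N}: Y⊥S given {N} in G with Y→· removed — back-door holds.
P(S|do(Y)) = Σ_{N} P(S|Y,N)·P(N).

P(S|do(Y)): backdoor, adjust for {N}.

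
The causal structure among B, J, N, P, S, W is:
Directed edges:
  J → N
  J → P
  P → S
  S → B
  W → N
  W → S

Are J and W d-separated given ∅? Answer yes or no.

Bayes-Ball from J | ∅ reaches {B,N,P,S}.
W ∉ reach(J|∅) ⇒ J ⊥ W | ∅.

Yes — J ⊥ W | ∅.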